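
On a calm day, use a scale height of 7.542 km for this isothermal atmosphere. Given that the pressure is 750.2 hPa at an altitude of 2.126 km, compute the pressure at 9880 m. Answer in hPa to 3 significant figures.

P ≈ 268 hPa

Between two levels, P₂ = P₁ exp(−Δz/H) with Δz = z₂ − z₁.
Δz = 9880.0 − 2126.0 = 7754.0 m; Δz/H = 7754.0/7542.0 = 1.0281.
P₂ = 750.2 × exp(−1.0281) = 750.2 × 0.35769 = 268.34 hPa.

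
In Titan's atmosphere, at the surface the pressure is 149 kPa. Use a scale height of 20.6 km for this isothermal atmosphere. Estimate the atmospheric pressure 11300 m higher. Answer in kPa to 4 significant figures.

P ≈ 86.09 kPa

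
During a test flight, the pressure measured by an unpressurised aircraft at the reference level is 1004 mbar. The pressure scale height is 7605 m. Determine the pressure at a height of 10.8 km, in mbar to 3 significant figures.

P ≈ 243 mbar

Barometric formula: P = P₀ exp(−z/H).
z/H = 10800/7605.0 = 1.4201; exp(−1.4201) = 0.24169.
P = 1004 × 0.24169 = 242.66 mbar.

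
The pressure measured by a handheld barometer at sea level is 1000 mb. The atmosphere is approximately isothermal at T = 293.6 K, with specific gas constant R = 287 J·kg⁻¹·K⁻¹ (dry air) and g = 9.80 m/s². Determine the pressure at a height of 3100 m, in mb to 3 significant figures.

P ≈ 697 mb

Scale height: H = RT/g = 287 × 293.6 / 9.80 = 8598.3 m.
Barometric formula: P = P₀ exp(−z/H).
z/H = 3100.0/8598.3 = 0.36054; exp(−0.36054) = 0.69730.
P = 1000 × 0.69730 = 697.30 mb.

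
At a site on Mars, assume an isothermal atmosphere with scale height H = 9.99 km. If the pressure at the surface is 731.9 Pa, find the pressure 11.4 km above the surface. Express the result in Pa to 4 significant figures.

P ≈ 233.8 Pa

Barometric formula: P = P₀ exp(−z/H).
z/H = 11400/9990.0 = 1.1411; exp(−1.1411) = 0.31947.
P = 731.9 × 0.31947 = 233.82 Pa.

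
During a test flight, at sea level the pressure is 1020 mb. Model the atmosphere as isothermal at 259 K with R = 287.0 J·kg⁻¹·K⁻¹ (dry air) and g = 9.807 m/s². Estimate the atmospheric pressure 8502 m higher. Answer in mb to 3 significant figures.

P ≈ 332 mb

Scale height: H = RT/g = 287.0 × 259 / 9.807 = 7579.6 m.
Barometric formula: P = P₀ exp(−z/H).
z/H = 8502.0/7579.6 = 1.1217; exp(−1.1217) = 0.32573.
P = 1020 × 0.32573 = 332.24 mb.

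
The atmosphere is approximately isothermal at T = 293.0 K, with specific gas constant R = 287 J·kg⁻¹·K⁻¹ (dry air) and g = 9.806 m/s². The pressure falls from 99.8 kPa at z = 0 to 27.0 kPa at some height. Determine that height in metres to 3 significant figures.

Scale height: H = RT/g = 287 × 293.0 / 9.806 = 8575.5 m.
Invert the barometric formula: z = H ln(P₀/P).
P₀/P = 99.8/27.0 = 3.6963; ln(3.6963) = 1.3073.
z = 8575.5 × 1.3073 = 11211 m.

z ≈ 11200 m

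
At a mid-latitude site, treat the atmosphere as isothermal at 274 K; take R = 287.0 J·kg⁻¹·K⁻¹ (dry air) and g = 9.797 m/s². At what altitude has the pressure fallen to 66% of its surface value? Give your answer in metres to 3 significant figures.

Scale height: H = RT/g = 287.0 × 274 / 9.797 = 8026.7 m.
Set P/P₀ = exp(−z/H) = 0.66, so z = −H ln(0.66).
−ln(0.66) = 0.41552; z = 8026.7 × 0.41552 = 3335.3 m.

z ≈ 3340 m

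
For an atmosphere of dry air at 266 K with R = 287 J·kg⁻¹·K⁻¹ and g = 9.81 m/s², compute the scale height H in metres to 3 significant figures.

H ≈ 7780 m

The scale height of an isothermal atmosphere is H = RT/g.
H = 287 × 266 / 9.81 = 76342/9.81 = 7782.1 m.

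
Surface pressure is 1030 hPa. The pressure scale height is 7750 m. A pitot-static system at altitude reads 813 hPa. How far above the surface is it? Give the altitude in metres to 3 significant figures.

z ≈ 1830 m

Invert the barometric formula: z = H ln(P₀/P).
P₀/P = 1030/813 = 1.2669; ln(1.2669) = 0.23657.
z = 7750.0 × 0.23657 = 1833.4 m.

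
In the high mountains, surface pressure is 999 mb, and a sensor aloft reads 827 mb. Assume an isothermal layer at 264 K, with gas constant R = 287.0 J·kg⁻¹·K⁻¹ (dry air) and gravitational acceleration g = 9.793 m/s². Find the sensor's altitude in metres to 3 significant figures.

Scale height: H = RT/g = 287.0 × 264 / 9.793 = 7737.0 m.
Invert the barometric formula: z = H ln(P₀/P).
P₀/P = 999/827 = 1.2080; ln(1.2080) = 0.18897.
z = 7737.0 × 0.18897 = 1462.1 m.

z ≈ 1460 m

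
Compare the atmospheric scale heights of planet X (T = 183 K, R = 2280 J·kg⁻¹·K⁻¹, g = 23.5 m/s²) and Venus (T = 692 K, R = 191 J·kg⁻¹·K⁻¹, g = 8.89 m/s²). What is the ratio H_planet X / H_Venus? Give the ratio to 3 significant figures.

H_planet X/H_Venus ≈ 1.19

H = RT/g for each body.
H_planet X = 2280 × 183 / 23.5 = 17755 m.
H_Venus = 191 × 692 / 8.89 = 14867 m.
H_planet X/H_Venus = 17755/14867 = 1.1943.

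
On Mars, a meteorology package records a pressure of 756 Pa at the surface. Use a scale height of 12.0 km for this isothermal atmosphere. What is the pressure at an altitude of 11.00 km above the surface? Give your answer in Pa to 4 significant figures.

Barometric formula: P = P₀ exp(−z/H).
z/H = 11000/12000 = 0.91667; exp(−0.91667) = 0.39985.
P = 756 × 0.39985 = 302.29 Pa.

P ≈ 302.3 Pa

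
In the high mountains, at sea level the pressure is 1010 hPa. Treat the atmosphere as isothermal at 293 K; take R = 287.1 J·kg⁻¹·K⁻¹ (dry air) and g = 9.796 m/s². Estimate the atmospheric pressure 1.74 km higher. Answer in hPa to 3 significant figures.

Scale height: H = RT/g = 287.1 × 293 / 9.796 = 8587.2 m.
Barometric formula: P = P₀ exp(−z/H).
z/H = 1740.0/8587.2 = 0.20263; exp(−0.20263) = 0.81658.
P = 1010 × 0.81658 = 824.75 hPa.

P ≈ 825 hPa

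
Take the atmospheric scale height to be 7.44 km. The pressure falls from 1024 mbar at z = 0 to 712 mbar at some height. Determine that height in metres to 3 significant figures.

Invert the barometric formula: z = H ln(P₀/P).
P₀/P = 1024/712 = 1.4382; ln(1.4382) = 0.36339.
z = 7440.0 × 0.36339 = 2703.6 m.

z ≈ 2700 m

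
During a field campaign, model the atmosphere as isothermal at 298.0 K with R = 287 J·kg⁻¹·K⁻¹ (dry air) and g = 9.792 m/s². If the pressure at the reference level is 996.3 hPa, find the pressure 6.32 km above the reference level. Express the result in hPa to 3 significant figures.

P ≈ 483 hPa

Scale height: H = RT/g = 287 × 298.0 / 9.792 = 8734.3 m.
Barometric formula: P = P₀ exp(−z/H).
z/H = 6320.0/8734.3 = 0.72358; exp(−0.72358) = 0.48501.
P = 996.3 × 0.48501 = 483.22 hPa.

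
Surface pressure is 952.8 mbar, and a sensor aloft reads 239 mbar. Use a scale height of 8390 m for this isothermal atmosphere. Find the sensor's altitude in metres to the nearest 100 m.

Invert the barometric formula: z = H ln(P₀/P).
P₀/P = 952.8/239 = 3.9866; ln(3.9866) = 1.3829.
z = 8390.0 × 1.3829 = 11603 m.

z ≈ 11600 m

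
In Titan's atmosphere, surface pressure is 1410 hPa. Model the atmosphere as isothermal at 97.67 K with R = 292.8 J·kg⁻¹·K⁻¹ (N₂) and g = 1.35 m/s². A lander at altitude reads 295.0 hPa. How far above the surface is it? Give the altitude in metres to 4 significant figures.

z ≈ 33140 m

Scale height: H = RT/g = 292.8 × 97.67 / 1.35 = 21184 m.
Invert the barometric formula: z = H ln(P₀/P).
P₀/P = 1410/295.0 = 4.7797; ln(4.7797) = 1.5644.
z = 21184 × 1.5644 = 33140 m.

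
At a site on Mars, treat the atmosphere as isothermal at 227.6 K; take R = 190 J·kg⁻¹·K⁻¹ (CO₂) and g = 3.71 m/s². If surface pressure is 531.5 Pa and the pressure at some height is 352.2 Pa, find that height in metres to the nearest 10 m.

Scale height: H = RT/g = 190 × 227.6 / 3.71 = 11656 m.
Invert the barometric formula: z = H ln(P₀/P).
P₀/P = 531.5/352.2 = 1.5091; ln(1.5091) = 0.41151.
z = 11656 × 0.41151 = 4796.6 m.

z ≈ 4800 m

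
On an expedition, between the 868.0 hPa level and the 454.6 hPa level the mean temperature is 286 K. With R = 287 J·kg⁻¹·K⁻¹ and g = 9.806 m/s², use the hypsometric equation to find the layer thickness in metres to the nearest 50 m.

Hypsometric equation: Δz = (R T̄/g) ln(P₁/P₂).
R T̄/g = 287 × 286 / 9.806 = 8370.6 m.
ln(868.0/454.6) = ln(1.9094) = 0.64679.
Δz = 8370.6 × 0.64679 = 5414.0 m.

Δz ≈ 5400 m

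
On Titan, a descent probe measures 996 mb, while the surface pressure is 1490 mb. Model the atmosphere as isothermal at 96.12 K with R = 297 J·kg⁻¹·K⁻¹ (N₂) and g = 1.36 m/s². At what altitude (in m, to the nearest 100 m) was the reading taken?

z ≈ 8500 m

Scale height: H = RT/g = 297 × 96.12 / 1.36 = 20991 m.
Invert the barometric formula: z = H ln(P₀/P).
P₀/P = 1490/996 = 1.4960; ln(1.4960) = 0.40279.
z = 20991 × 0.40279 = 8455.0 m.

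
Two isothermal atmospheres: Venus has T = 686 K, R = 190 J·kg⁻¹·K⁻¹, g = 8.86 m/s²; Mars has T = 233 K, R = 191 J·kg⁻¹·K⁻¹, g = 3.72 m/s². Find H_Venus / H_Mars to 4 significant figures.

H = RT/g for each body.
H_Venus = 190 × 686 / 8.86 = 14711 m.
H_Mars = 191 × 233 / 3.72 = 11963 m.
H_Venus/H_Mars = 14711/11963 = 1.2297.

H_Venus/H_Mars ≈ 1.230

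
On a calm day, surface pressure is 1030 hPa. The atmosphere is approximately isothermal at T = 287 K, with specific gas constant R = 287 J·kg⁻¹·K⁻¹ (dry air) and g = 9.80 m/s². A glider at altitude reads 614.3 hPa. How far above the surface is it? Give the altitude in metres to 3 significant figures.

z ≈ 4340 m

Scale height: H = RT/g = 287 × 287 / 9.80 = 8405.0 m.
Invert the barometric formula: z = H ln(P₀/P).
P₀/P = 1030/614.3 = 1.6767; ln(1.6767) = 0.51683.
z = 8405.0 × 0.51683 = 4344.0 m.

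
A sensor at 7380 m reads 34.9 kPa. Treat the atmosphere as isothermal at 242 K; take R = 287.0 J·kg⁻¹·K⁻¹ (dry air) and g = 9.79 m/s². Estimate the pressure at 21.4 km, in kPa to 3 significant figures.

P ≈ 4.84 kPa

Scale height: H = RT/g = 287.0 × 242 / 9.79 = 7094.4 m.
Between two levels, P₂ = P₁ exp(−Δz/H) with Δz = z₂ − z₁.
Δz = 21400 − 7380.0 = 14020 m; Δz/H = 14020/7094.4 = 1.9762.
P₂ = 34.9 × exp(−1.9762) = 34.9 × 0.13859 = 4.8368 kPa.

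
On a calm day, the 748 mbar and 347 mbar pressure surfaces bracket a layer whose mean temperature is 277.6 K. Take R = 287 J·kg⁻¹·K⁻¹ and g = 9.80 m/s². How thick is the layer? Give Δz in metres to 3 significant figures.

Hypsometric equation: Δz = (R T̄/g) ln(P₁/P₂).
R T̄/g = 287 × 277.6 / 9.80 = 8129.7 m.
ln(748/347) = ln(2.1556) = 0.76807.
Δz = 8129.7 × 0.76807 = 6244.2 m.

Δz ≈ 6240 m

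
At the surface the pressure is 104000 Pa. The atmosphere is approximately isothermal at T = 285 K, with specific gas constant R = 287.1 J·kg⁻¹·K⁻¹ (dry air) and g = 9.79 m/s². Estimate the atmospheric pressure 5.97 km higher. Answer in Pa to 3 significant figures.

P ≈ 50900 Pa

Scale height: H = RT/g = 287.1 × 285 / 9.79 = 8357.9 m.
Barometric formula: P = P₀ exp(−z/H).
z/H = 5970.0/8357.9 = 0.71429; exp(−0.71429) = 0.48954.
P = 104000 × 0.48954 = 50912 Pa.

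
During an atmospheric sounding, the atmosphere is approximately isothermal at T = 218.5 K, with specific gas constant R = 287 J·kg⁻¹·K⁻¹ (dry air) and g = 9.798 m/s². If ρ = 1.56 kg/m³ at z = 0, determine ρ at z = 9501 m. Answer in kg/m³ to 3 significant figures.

ρ ≈ 0.354 kg/m³

Scale height: H = RT/g = 287 × 218.5 / 9.798 = 6400.2 m.
In an isothermal atmosphere, density decays like pressure: ρ = ρ₀ exp(−z/H).
z/H = 9501.0/6400.2 = 1.4845; exp(−1.4845) = 0.22662.
ρ = 1.56 × 0.22662 = 0.35353 kg/m³.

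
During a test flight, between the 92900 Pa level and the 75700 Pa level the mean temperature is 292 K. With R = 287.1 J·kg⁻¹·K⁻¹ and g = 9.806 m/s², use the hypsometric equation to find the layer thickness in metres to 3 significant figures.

Δz ≈ 1750 m

Hypsometric equation: Δz = (R T̄/g) ln(P₁/P₂).
R T̄/g = 287.1 × 292 / 9.806 = 8549.2 m.
ln(92900/75700) = ln(1.2272) = 0.20474.
Δz = 8549.2 × 0.20474 = 1750.4 m.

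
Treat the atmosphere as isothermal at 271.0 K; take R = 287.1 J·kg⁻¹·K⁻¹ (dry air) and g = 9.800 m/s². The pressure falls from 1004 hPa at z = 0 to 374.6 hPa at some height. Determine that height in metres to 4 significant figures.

z ≈ 7827 m

Scale height: H = RT/g = 287.1 × 271.0 / 9.800 = 7939.2 m.
Invert the barometric formula: z = H ln(P₀/P).
P₀/P = 1004/374.6 = 2.6802; ln(2.6802) = 0.98589.
z = 7939.2 × 0.98589 = 7827.2 m.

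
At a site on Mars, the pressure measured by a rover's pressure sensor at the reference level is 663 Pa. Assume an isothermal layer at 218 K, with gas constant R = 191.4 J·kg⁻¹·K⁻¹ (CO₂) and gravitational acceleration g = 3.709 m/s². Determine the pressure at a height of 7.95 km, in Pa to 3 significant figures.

P ≈ 327 Pa

Scale height: H = RT/g = 191.4 × 218 / 3.709 = 11250 m.
Barometric formula: P = P₀ exp(−z/H).
z/H = 7950.0/11250 = 0.70667; exp(−0.70667) = 0.49328.
P = 663 × 0.49328 = 327.04 Pa.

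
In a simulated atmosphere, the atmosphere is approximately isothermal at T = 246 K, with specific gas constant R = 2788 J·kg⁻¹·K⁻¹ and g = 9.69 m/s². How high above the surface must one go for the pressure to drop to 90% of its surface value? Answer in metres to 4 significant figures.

Scale height: H = RT/g = 2788 × 246 / 9.69 = 70779 m.
Set P/P₀ = exp(−z/H) = 0.9, so z = −H ln(0.9).
−ln(0.9) = 0.10536; z = 70779 × 0.10536 = 7457.3 m.

z ≈ 7457 m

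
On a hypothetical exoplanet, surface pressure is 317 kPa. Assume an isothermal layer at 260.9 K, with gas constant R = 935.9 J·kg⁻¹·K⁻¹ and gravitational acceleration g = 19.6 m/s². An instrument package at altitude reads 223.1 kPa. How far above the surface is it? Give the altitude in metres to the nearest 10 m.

Scale height: H = RT/g = 935.9 × 260.9 / 19.6 = 12458 m.
Invert the barometric formula: z = H ln(P₀/P).
P₀/P = 317/223.1 = 1.4209; ln(1.4209) = 0.35129.
z = 12458 × 0.35129 = 4376.4 m.

z ≈ 4380 m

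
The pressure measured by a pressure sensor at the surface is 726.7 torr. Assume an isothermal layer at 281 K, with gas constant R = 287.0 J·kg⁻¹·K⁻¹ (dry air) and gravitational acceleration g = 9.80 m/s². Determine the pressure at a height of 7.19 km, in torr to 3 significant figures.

Scale height: H = RT/g = 287.0 × 281 / 9.80 = 8229.3 m.
Barometric formula: P = P₀ exp(−z/H).
z/H = 7190.0/8229.3 = 0.87371; exp(−0.87371) = 0.41740.
P = 726.7 × 0.41740 = 303.32 torr.

P ≈ 303 torr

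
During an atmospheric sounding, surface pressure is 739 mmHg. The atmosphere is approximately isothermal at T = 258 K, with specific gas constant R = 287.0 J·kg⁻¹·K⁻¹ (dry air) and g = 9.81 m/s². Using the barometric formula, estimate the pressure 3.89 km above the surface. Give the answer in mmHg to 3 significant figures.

Scale height: H = RT/g = 287.0 × 258 / 9.81 = 7548.0 m.
Barometric formula: P = P₀ exp(−z/H).
z/H = 3890.0/7548.0 = 0.51537; exp(−0.51537) = 0.59728.
P = 739 × 0.59728 = 441.39 mmHg.

P ≈ 441 mmHg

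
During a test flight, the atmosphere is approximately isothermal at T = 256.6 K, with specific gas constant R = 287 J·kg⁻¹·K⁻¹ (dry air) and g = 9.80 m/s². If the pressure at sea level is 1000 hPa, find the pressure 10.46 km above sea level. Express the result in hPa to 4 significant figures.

P ≈ 248.6 hPa

Scale height: H = RT/g = 287 × 256.6 / 9.80 = 7514.7 m.
Barometric formula: P = P₀ exp(−z/H).
z/H = 10460/7514.7 = 1.3919; exp(−1.3919) = 0.24860.
P = 1000 × 0.24860 = 248.60 hPa.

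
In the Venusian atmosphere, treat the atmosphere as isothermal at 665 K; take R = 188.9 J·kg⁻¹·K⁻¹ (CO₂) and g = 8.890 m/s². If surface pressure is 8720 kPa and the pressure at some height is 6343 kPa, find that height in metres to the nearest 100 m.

Scale height: H = RT/g = 188.9 × 665 / 8.890 = 14130 m.
Invert the barometric formula: z = H ln(P₀/P).
P₀/P = 8720/6343 = 1.3747; ln(1.3747) = 0.31824.
z = 14130 × 0.31824 = 4496.7 m.

z ≈ 4500 m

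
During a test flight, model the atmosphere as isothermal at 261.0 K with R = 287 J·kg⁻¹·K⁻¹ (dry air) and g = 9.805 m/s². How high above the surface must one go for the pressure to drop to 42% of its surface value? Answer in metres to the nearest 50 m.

z ≈ 6650 m

Scale height: H = RT/g = 287 × 261.0 / 9.805 = 7639.7 m.
Set P/P₀ = exp(−z/H) = 0.42, so z = −H ln(0.42).
−ln(0.42) = 0.86750; z = 7639.7 × 0.86750 = 6627.4 m.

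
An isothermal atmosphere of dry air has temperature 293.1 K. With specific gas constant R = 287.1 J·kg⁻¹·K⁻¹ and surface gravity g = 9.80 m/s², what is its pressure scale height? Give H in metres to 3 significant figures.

H ≈ 8590 m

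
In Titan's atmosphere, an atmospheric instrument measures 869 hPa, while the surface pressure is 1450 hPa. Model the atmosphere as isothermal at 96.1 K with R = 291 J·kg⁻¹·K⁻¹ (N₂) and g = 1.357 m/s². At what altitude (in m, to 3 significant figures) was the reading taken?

z ≈ 10600 m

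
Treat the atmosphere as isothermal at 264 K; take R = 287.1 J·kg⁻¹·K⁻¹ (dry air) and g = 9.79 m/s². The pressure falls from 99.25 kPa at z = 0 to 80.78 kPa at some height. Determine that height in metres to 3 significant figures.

z ≈ 1590 m

Scale height: H = RT/g = 287.1 × 264 / 9.79 = 7742.0 m.
Invert the barometric formula: z = H ln(P₀/P).
P₀/P = 99.25/80.78 = 1.2286; ln(1.2286) = 0.20588.
z = 7742.0 × 0.20588 = 1593.9 m.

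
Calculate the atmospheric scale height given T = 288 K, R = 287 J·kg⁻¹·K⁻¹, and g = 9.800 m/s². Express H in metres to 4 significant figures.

The scale height of an isothermal atmosphere is H = RT/g.
H = 287 × 288 / 9.800 = 82656/9.800 = 8434.3 m.

H ≈ 8434 m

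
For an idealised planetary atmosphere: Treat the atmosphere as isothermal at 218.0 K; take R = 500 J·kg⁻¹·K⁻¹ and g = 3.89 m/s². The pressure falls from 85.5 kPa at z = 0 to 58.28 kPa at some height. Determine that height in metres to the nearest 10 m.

Scale height: H = RT/g = 500 × 218.0 / 3.89 = 28021 m.
Invert the barometric formula: z = H ln(P₀/P).
P₀/P = 85.5/58.28 = 1.4671; ln(1.4671) = 0.38329.
z = 28021 × 0.38329 = 10740 m.

z ≈ 10740 m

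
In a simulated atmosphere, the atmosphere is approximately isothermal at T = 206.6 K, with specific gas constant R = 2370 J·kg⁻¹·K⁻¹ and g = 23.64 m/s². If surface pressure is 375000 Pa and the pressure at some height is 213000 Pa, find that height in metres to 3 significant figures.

Scale height: H = RT/g = 2370 × 206.6 / 23.64 = 20712 m.
Invert the barometric formula: z = H ln(P₀/P).
P₀/P = 375000/213000 = 1.7606; ln(1.7606) = 0.56565.
z = 20712 × 0.56565 = 11716 m.

z ≈ 11700 m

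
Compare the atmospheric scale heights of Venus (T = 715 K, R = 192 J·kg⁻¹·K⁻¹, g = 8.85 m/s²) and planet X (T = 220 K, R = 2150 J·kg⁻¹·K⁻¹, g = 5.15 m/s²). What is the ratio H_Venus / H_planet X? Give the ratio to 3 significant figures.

H_Venus/H_planet X ≈ 0.169

H = RT/g for each body.
H_Venus = 192 × 715 / 8.85 = 15512 m.
H_planet X = 2150 × 220 / 5.15 = 91845 m.
H_Venus/H_planet X = 15512/91845 = 0.16889.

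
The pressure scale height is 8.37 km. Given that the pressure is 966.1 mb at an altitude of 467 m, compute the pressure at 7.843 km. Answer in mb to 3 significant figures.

Between two levels, P₂ = P₁ exp(−Δz/H) with Δz = z₂ − z₁.
Δz = 7843.0 − 467.00 = 7376.0 m; Δz/H = 7376.0/8370.0 = 0.88124.
P₂ = 966.1 × exp(−0.88124) = 966.1 × 0.41427 = 400.23 mb.

P ≈ 400 mb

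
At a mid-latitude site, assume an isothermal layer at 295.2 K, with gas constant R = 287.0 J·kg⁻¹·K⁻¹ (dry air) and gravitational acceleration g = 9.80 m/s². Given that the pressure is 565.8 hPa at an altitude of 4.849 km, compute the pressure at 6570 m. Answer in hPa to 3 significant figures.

Scale height: H = RT/g = 287.0 × 295.2 / 9.80 = 8645.1 m.
Between two levels, P₂ = P₁ exp(−Δz/H) with Δz = z₂ − z₁.
Δz = 6570.0 − 4849.0 = 1721.0 m; Δz/H = 1721.0/8645.1 = 0.19907.
P₂ = 565.8 × exp(−0.19907) = 565.8 × 0.81949 = 463.67 hPa.

P ≈ 464 hPa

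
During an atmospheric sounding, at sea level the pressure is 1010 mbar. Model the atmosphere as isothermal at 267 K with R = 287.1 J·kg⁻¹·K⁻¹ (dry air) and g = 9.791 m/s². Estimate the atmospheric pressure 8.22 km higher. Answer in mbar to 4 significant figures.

P ≈ 353.5 mbar

Scale height: H = RT/g = 287.1 × 267 / 9.791 = 7829.2 m.
Barometric formula: P = P₀ exp(−z/H).
z/H = 8220.0/7829.2 = 1.0499; exp(−1.0499) = 0.34997.
P = 1010 × 0.34997 = 353.47 mbar.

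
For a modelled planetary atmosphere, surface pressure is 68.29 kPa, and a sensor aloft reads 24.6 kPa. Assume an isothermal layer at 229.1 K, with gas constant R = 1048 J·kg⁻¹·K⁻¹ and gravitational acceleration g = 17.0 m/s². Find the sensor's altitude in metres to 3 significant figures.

z ≈ 14400 m

Scale height: H = RT/g = 1048 × 229.1 / 17.0 = 14123 m.
Invert the barometric formula: z = H ln(P₀/P).
P₀/P = 68.29/24.6 = 2.7760; ln(2.7760) = 1.0210.
z = 14123 × 1.0210 = 14420 m.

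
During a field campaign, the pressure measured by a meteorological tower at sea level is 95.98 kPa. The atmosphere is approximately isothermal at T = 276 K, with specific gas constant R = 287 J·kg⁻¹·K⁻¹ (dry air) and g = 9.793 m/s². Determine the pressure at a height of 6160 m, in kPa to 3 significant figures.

Scale height: H = RT/g = 287 × 276 / 9.793 = 8088.6 m.
Barometric formula: P = P₀ exp(−z/H).
z/H = 6160.0/8088.6 = 0.76157; exp(−0.76157) = 0.46693.
P = 95.98 × 0.46693 = 44.816 kPa.

P ≈ 44.8 kPa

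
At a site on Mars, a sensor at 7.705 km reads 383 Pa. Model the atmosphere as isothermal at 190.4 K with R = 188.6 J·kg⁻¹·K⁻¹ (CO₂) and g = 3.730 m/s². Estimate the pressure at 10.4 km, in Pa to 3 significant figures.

P ≈ 289 Pa

Scale height: H = RT/g = 188.6 × 190.4 / 3.730 = 9627.2 m.
Between two levels, P₂ = P₁ exp(−Δz/H) with Δz = z₂ − z₁.
Δz = 10400 − 7705.0 = 2695.0 m; Δz/H = 2695.0/9627.2 = 0.27994.
P₂ = 383 × exp(−0.27994) = 383 × 0.75583 = 289.48 Pa.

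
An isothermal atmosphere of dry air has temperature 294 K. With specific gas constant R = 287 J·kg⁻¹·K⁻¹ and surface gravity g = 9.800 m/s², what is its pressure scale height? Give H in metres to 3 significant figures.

The scale height of an isothermal atmosphere is H = RT/g.
H = 287 × 294 / 9.800 = 84378/9.800 = 8610.0 m.

H ≈ 8610 m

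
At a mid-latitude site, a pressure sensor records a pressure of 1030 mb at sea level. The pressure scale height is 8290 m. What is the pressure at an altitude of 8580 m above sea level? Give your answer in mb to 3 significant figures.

Barometric formula: P = P₀ exp(−z/H).
z/H = 8580.0/8290.0 = 1.0350; exp(−1.0350) = 0.35523.
P = 1030 × 0.35523 = 365.89 mb.

P ≈ 366 mb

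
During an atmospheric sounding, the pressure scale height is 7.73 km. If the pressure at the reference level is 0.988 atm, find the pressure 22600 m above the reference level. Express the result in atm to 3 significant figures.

P ≈ 0.0531 atm

Barometric formula: P = P₀ exp(−z/H).
z/H = 22600/7730.0 = 2.9237; exp(−2.9237) = 0.053735.
P = 0.988 × 0.053735 = 0.053090 atm.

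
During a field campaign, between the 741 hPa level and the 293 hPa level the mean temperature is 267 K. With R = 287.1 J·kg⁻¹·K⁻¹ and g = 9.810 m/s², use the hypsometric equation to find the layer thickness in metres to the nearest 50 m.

Hypsometric equation: Δz = (R T̄/g) ln(P₁/P₂).
R T̄/g = 287.1 × 267 / 9.810 = 7814.0 m.
ln(741/293) = ln(2.5290) = 0.92782.
Δz = 7814.0 × 0.92782 = 7250.0 m.

Δz ≈ 7250 m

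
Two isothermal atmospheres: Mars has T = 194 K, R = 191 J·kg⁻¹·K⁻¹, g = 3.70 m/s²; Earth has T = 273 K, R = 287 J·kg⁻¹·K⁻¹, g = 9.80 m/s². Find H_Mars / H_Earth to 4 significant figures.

H = RT/g for each body.
H_Mars = 191 × 194 / 3.70 = 10015 m.
H_Earth = 287 × 273 / 9.80 = 7995.0 m.
H_Mars/H_Earth = 10015/7995.0 = 1.2527.

H_Mars/H_Earth ≈ 1.253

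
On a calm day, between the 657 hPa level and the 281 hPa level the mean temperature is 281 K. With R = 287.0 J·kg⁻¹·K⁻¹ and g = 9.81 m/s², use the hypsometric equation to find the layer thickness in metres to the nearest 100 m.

Hypsometric equation: Δz = (R T̄/g) ln(P₁/P₂).
R T̄/g = 287.0 × 281 / 9.81 = 8220.9 m.
ln(657/281) = ln(2.3381) = 0.84934.
Δz = 8220.9 × 0.84934 = 6982.3 m.

Δz ≈ 7000 m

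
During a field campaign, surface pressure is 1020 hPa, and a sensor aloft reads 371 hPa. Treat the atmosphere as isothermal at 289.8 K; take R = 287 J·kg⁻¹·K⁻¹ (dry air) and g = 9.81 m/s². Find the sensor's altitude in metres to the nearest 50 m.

Scale height: H = RT/g = 287 × 289.8 / 9.81 = 8478.3 m.
Invert the barometric formula: z = H ln(P₀/P).
P₀/P = 1020/371 = 2.7493; ln(2.7493) = 1.0113.
z = 8478.3 × 1.0113 = 8574.1 m.

z ≈ 8550 m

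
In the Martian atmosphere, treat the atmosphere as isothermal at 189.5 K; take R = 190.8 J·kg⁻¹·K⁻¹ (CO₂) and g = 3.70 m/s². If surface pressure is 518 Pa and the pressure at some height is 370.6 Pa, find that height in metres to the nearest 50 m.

Scale height: H = RT/g = 190.8 × 189.5 / 3.70 = 9772.1 m.
Invert the barometric formula: z = H ln(P₀/P).
P₀/P = 518/370.6 = 1.3977; ln(1.3977) = 0.33483.
z = 9772.1 × 0.33483 = 3272.0 m.

z ≈ 3250 m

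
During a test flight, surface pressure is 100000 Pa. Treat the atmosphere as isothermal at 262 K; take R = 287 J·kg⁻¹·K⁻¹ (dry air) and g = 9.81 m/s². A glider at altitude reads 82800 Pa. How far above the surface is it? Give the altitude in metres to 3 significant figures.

z ≈ 1450 m

Scale height: H = RT/g = 287 × 262 / 9.81 = 7665.0 m.
Invert the barometric formula: z = H ln(P₀/P).
P₀/P = 100000/82800 = 1.2077; ln(1.2077) = 0.18872.
z = 7665.0 × 0.18872 = 1446.5 m.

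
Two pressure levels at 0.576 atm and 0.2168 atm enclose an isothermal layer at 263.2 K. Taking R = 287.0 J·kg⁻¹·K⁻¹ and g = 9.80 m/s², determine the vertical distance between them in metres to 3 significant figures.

Δz ≈ 7530 m

Hypsometric equation: Δz = (R T̄/g) ln(P₁/P₂).
R T̄/g = 287.0 × 263.2 / 9.80 = 7708.0 m.
ln(0.576/0.2168) = ln(2.6568) = 0.97712.
Δz = 7708.0 × 0.97712 = 7531.6 m.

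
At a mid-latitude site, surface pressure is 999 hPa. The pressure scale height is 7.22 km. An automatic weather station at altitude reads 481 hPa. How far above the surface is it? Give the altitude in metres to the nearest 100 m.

z ≈ 5300 m

Invert the barometric formula: z = H ln(P₀/P).
P₀/P = 999/481 = 2.0769; ln(2.0769) = 0.73088.
z = 7220.0 × 0.73088 = 5277.0 m.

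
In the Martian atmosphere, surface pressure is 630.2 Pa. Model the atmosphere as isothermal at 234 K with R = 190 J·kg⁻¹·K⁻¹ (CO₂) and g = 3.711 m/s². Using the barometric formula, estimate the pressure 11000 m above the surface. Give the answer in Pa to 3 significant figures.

Scale height: H = RT/g = 190 × 234 / 3.711 = 11981 m.
Barometric formula: P = P₀ exp(−z/H).
z/H = 11000/11981 = 0.91812; exp(−0.91812) = 0.39927.
P = 630.2 × 0.39927 = 251.62 Pa.

P ≈ 252 Pa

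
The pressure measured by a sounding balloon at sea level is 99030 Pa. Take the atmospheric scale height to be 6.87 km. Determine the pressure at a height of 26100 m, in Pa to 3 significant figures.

P ≈ 2220 Pa

Barometric formula: P = P₀ exp(−z/H).
z/H = 26100/6870.0 = 3.7991; exp(−3.7991) = 0.022391.
P = 99030 × 0.022391 = 2217.4 Pa.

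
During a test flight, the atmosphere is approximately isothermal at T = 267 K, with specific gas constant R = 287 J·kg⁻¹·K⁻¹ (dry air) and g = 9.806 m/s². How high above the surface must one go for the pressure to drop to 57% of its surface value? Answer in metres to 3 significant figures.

Scale height: H = RT/g = 287 × 267 / 9.806 = 7814.5 m.
Set P/P₀ = exp(−z/H) = 0.57, so z = −H ln(0.57).
−ln(0.57) = 0.56212; z = 7814.5 × 0.56212 = 4392.7 m.

z ≈ 4390 m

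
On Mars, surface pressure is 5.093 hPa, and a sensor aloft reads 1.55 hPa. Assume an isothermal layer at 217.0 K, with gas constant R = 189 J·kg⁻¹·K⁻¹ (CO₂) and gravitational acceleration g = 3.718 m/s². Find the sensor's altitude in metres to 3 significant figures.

z ≈ 13100 m

Scale height: H = RT/g = 189 × 217.0 / 3.718 = 11031 m.
Invert the barometric formula: z = H ln(P₀/P).
P₀/P = 5.093/1.55 = 3.2858; ln(3.2858) = 1.1896.
z = 11031 × 1.1896 = 13122 m.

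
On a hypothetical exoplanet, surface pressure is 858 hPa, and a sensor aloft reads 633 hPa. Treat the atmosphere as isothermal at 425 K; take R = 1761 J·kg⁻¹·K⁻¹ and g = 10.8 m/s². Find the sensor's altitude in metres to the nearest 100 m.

z ≈ 21100 m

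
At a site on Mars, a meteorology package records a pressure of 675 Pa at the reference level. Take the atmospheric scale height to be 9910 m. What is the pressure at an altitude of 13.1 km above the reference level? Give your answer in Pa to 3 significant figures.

Barometric formula: P = P₀ exp(−z/H).
z/H = 13100/9910.0 = 1.3219; exp(−1.3219) = 0.26663.
P = 675 × 0.26663 = 179.98 Pa.

P ≈ 180 Pa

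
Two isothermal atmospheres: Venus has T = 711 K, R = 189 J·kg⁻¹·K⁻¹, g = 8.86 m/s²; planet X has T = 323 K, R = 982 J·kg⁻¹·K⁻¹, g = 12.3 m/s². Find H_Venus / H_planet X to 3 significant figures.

H_Venus/H_planet X ≈ 0.588

H = RT/g for each body.
H_Venus = 189 × 711 / 8.86 = 15167 m.
H_planet X = 982 × 323 / 12.3 = 25787 m.
H_Venus/H_planet X = 15167/25787 = 0.58816.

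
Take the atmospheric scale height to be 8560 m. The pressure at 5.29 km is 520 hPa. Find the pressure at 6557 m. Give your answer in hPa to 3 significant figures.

P ≈ 448 hPa

Between two levels, P₂ = P₁ exp(−Δz/H) with Δz = z₂ − z₁.
Δz = 6557.0 − 5290.0 = 1267.0 m; Δz/H = 1267.0/8560.0 = 0.14801.
P₂ = 520 × exp(−0.14801) = 520 × 0.86242 = 448.46 hPa.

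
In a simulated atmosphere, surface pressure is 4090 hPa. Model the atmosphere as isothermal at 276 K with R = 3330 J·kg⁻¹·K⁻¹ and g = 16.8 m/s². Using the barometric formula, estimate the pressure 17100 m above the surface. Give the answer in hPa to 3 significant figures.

P ≈ 2990 hPa

Scale height: H = RT/g = 3330 × 276 / 16.8 = 54707 m.
Barometric formula: P = P₀ exp(−z/H).
z/H = 17100/54707 = 0.31257; exp(−0.31257) = 0.73156.
P = 4090 × 0.73156 = 2992.1 hPa.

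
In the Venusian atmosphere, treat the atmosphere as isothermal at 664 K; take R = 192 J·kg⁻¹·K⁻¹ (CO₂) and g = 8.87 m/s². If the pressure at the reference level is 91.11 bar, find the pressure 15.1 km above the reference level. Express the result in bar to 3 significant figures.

P ≈ 31.9 bar

Scale height: H = RT/g = 192 × 664 / 8.87 = 14373 m.
Barometric formula: P = P₀ exp(−z/H).
z/H = 15100/14373 = 1.0506; exp(−1.0506) = 0.34973.
P = 91.11 × 0.34973 = 31.864 bar.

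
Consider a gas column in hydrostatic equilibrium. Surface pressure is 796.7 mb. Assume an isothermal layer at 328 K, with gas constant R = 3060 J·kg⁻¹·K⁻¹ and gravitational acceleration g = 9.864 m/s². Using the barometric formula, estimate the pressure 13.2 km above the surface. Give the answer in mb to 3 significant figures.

P ≈ 700 mb

Scale height: H = RT/g = 3060 × 328 / 9.864 = 101750 m.
Barometric formula: P = P₀ exp(−z/H).
z/H = 13200/101750 = 0.12973; exp(−0.12973) = 0.87833.
P = 796.7 × 0.87833 = 699.77 mb.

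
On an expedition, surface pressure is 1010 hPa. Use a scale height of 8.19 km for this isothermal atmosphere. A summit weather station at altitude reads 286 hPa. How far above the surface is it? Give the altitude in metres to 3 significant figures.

Invert the barometric formula: z = H ln(P₀/P).
P₀/P = 1010/286 = 3.5315; ln(3.5315) = 1.2617.
z = 8190.0 × 1.2617 = 10333 m.

z ≈ 10300 m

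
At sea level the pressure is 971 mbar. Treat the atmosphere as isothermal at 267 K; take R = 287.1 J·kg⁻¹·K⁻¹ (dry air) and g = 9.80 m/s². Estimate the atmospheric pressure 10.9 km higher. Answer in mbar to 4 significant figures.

Scale height: H = RT/g = 287.1 × 267 / 9.80 = 7822.0 m.
Barometric formula: P = P₀ exp(−z/H).
z/H = 10900/7822.0 = 1.3935; exp(−1.3935) = 0.24821.
P = 971 × 0.24821 = 241.01 mbar.

P ≈ 241.0 mbar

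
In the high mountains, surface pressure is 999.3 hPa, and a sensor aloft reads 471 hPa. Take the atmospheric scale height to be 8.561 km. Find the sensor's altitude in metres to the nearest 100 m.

z ≈ 6400 m

Invert the barometric formula: z = H ln(P₀/P).
P₀/P = 999.3/471 = 2.1217; ln(2.1217) = 0.75222.
z = 8561.0 × 0.75222 = 6439.8 m.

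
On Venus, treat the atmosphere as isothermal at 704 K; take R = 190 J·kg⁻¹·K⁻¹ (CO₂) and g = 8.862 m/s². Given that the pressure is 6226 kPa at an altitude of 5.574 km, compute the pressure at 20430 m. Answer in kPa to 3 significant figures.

Scale height: H = RT/g = 190 × 704 / 8.862 = 15094 m.
Between two levels, P₂ = P₁ exp(−Δz/H) with Δz = z₂ − z₁.
Δz = 20430 − 5574.0 = 14856 m; Δz/H = 14856/15094 = 0.98423.
P₂ = 6226 × exp(−0.98423) = 6226 × 0.37373 = 2326.8 kPa.

P ≈ 2330 kPa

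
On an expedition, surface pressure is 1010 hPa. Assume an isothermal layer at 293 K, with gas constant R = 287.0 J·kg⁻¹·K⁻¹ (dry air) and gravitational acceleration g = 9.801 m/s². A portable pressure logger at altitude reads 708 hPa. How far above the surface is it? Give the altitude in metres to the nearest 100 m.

Scale height: H = RT/g = 287.0 × 293 / 9.801 = 8579.8 m.
Invert the barometric formula: z = H ln(P₀/P).
P₀/P = 1010/708 = 1.4266; ln(1.4266) = 0.35529.
z = 8579.8 × 0.35529 = 3048.3 m.

z ≈ 3000 m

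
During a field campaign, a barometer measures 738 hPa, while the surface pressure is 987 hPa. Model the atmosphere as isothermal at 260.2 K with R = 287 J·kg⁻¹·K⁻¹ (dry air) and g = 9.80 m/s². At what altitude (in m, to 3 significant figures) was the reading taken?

Scale height: H = RT/g = 287 × 260.2 / 9.80 = 7620.1 m.
Invert the barometric formula: z = H ln(P₀/P).
P₀/P = 987/738 = 1.3374; ln(1.3374) = 0.29073.
z = 7620.1 × 0.29073 = 2215.4 m.

z ≈ 2220 m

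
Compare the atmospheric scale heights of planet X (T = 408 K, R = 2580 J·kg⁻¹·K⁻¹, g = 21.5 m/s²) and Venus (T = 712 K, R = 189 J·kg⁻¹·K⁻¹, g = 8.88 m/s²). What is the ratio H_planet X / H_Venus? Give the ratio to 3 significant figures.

H_planet X/H_Venus ≈ 3.23

H = RT/g for each body.
H_planet X = 2580 × 408 / 21.5 = 48960 m.
H_Venus = 189 × 712 / 8.88 = 15154 m.
H_planet X/H_Venus = 48960/15154 = 3.2308.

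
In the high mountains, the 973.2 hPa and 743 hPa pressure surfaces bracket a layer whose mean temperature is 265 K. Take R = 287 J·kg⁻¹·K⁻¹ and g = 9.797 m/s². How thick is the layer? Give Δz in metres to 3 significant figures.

Hypsometric equation: Δz = (R T̄/g) ln(P₁/P₂).
R T̄/g = 287 × 265 / 9.797 = 7763.1 m.
ln(973.2/743) = ln(1.3098) = 0.26987.
Δz = 7763.1 × 0.26987 = 2095.0 m.

Δz ≈ 2100 m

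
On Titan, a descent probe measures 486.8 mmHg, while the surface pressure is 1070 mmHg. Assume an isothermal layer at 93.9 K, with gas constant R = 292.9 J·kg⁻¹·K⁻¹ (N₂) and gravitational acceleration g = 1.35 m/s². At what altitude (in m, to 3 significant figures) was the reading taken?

z ≈ 16000 m

Scale height: H = RT/g = 292.9 × 93.9 / 1.35 = 20373 m.
Invert the barometric formula: z = H ln(P₀/P).
P₀/P = 1070/486.8 = 2.1980; ln(2.1980) = 0.78755.
z = 20373 × 0.78755 = 16045 m.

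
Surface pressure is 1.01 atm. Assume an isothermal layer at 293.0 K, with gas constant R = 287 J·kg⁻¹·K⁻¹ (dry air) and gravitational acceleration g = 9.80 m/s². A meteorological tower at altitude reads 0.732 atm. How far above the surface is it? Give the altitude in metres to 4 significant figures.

z ≈ 2762 m

Scale height: H = RT/g = 287 × 293.0 / 9.80 = 8580.7 m.
Invert the barometric formula: z = H ln(P₀/P).
P₀/P = 1.01/0.732 = 1.3798; ln(1.3798) = 0.32194.
z = 8580.7 × 0.32194 = 2762.5 m.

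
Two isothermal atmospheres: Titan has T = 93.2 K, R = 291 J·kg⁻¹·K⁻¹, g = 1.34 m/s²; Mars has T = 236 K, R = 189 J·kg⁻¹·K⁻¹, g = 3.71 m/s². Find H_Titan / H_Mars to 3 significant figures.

H = RT/g for each body.
H_Titan = 291 × 93.2 / 1.34 = 20240 m.
H_Mars = 189 × 236 / 3.71 = 12023 m.
H_Titan/H_Mars = 20240/12023 = 1.6834.

H_Titan/H_Mars ≈ 1.68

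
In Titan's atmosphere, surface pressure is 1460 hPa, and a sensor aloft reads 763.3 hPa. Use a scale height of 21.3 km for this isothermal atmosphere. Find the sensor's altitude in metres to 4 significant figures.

Invert the barometric formula: z = H ln(P₀/P).
P₀/P = 1460/763.3 = 1.9127; ln(1.9127) = 0.64852.
z = 21300 × 0.64852 = 13813 m.

z ≈ 13810 m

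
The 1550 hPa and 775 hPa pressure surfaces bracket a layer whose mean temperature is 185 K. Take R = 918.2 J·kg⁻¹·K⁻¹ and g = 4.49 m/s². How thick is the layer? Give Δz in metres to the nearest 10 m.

Hypsometric equation: Δz = (R T̄/g) ln(P₁/P₂).
R T̄/g = 918.2 × 185 / 4.49 = 37832 m.
ln(1550/775) = ln(2.0000) = 0.69315.
Δz = 37832 × 0.69315 = 26223 m.

Δz ≈ 26220 m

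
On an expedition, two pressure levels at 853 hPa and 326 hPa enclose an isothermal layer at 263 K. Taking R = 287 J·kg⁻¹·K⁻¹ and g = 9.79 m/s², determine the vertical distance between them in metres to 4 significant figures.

Hypsometric equation: Δz = (R T̄/g) ln(P₁/P₂).
R T̄/g = 287 × 263 / 9.79 = 7710.0 m.
ln(853/326) = ln(2.6166) = 0.96188.
Δz = 7710.0 × 0.96188 = 7416.1 m.

Δz ≈ 7416 m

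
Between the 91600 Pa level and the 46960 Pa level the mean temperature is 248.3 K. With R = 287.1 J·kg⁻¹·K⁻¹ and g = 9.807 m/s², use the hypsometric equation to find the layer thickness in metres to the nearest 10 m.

Hypsometric equation: Δz = (R T̄/g) ln(P₁/P₂).
R T̄/g = 287.1 × 248.3 / 9.807 = 7269.0 m.
ln(91600/46960) = ln(1.9506) = 0.66814.
Δz = 7269.0 × 0.66814 = 4856.7 m.

Δz ≈ 4860 m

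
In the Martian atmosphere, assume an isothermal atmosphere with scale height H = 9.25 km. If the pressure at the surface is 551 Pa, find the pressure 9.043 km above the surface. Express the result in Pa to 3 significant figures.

P ≈ 207 Pa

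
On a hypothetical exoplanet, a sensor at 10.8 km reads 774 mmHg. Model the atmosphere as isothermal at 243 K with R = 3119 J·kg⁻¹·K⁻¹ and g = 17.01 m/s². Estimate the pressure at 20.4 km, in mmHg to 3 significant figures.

P ≈ 624 mmHg

Scale height: H = RT/g = 3119 × 243 / 17.01 = 44557 m.
Between two levels, P₂ = P₁ exp(−Δz/H) with Δz = z₂ − z₁.
Δz = 20400 − 10800 = 9600.0 m; Δz/H = 9600.0/44557 = 0.21545.
P₂ = 774 × exp(−0.21545) = 774 × 0.80618 = 623.98 mmHg.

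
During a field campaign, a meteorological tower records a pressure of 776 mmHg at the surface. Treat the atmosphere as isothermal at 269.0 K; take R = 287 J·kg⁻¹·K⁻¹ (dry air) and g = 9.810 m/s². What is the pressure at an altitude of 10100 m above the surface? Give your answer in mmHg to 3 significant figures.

Scale height: H = RT/g = 287 × 269.0 / 9.810 = 7869.8 m.
Barometric formula: P = P₀ exp(−z/H).
z/H = 10100/7869.8 = 1.2834; exp(−1.2834) = 0.27709.
P = 776 × 0.27709 = 215.02 mmHg.

P ≈ 215 mmHg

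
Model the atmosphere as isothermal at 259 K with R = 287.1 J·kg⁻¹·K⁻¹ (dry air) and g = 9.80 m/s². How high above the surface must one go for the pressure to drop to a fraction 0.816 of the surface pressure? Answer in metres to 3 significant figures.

Scale height: H = RT/g = 287.1 × 259 / 9.80 = 7587.6 m.
Set P/P₀ = exp(−z/H) = 0.816, so z = −H ln(0.816).
−ln(0.816) = 0.20334; z = 7587.6 × 0.20334 = 1542.9 m.

z ≈ 1540 m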